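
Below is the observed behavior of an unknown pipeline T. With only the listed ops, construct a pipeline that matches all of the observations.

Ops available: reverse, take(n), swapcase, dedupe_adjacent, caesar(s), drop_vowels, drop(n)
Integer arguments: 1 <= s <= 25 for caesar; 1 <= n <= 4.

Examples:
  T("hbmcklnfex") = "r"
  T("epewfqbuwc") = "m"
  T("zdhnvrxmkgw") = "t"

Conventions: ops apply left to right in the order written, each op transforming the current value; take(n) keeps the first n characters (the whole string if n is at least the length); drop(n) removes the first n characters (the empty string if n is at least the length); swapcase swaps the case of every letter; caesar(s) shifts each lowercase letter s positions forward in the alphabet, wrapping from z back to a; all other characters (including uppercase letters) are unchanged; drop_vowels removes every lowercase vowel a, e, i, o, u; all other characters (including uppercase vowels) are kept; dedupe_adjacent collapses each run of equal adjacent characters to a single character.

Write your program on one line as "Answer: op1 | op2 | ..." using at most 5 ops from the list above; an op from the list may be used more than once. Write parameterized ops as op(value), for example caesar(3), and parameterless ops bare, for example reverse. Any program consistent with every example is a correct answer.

caesar(16) | drop_vowels | drop(1) | take(1)

Check, running the answer program on each example:
  "hbmcklnfex" -> "xrcsabdvun" -> "xrcsbdvn" -> "rcsbdvn" -> "r"
  "epewfqbuwc" -> "ufumvgrkms" -> "fmvgrkms" -> "mvgrkms" -> "m"
  "zdhnvrxmkgw" -> "ptxdlhncawm" -> "ptxdlhncwm" -> "txdlhncwm" -> "t"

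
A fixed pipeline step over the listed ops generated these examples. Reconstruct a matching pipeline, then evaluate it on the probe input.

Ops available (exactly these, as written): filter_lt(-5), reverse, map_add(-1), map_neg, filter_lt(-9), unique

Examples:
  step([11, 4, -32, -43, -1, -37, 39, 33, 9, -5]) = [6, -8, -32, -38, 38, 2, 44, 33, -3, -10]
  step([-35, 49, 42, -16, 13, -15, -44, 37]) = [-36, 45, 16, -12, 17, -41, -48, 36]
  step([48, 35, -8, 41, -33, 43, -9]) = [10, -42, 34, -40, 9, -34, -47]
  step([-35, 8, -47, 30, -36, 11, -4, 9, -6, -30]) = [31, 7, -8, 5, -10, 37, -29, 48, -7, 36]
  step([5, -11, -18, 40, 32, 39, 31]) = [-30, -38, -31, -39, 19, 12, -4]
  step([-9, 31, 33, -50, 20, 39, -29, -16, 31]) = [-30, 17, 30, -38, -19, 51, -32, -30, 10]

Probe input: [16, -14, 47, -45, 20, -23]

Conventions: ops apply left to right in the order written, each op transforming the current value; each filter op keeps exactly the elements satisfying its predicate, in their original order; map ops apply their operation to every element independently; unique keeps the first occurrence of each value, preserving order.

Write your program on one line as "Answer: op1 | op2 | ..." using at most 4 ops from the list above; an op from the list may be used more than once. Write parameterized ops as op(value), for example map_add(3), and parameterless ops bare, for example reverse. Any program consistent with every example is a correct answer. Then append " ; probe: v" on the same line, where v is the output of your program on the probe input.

map_add(-1) | map_neg | reverse ; probe: [24, -19, 46, -46, 15, -15]

Check, running the answer program on each example:
  [11, 4, -32, -43, -1, -37, 39, 33, 9, -5] -> [10, 3, -33, -44, -2, -38, 38, 32, 8, -6] -> [-10, -3, 33, 44, 2, 38, -38, -32, -8, 6] -> [6, -8, -32, -38, 38, 2, 44, 33, -3, -10]
  [-35, 49, 42, -16, 13, -15, -44, 37] -> [-36, 48, 41, -17, 12, -16, -45, 36] -> [36, -48, -41, 17, -12, 16, 45, -36] -> [-36, 45, 16, -12, 17, -41, -48, 36]
  [48, 35, -8, 41, -33, 43, -9] -> [47, 34, -9, 40, -34, 42, -10] -> [-47, -34, 9, -40, 34, -42, 10] -> [10, -42, 34, -40, 9, -34, -47]
  [-35, 8, -47, 30, -36, 11, -4, 9, -6, -30] -> [-36, 7, -48, 29, -37, 10, -5, 8, -7, -31] -> [36, -7, 48, -29, 37, -10, 5, -8, 7, 31] -> [31, 7, -8, 5, -10, 37, -29, 48, -7, 36]
  [5, -11, -18, 40, 32, 39, 31] -> [4, -12, -19, 39, 31, 38, 30] -> [-4, 12, 19, -39, -31, -38, -30] -> [-30, -38, -31, -39, 19, 12, -4]
  [-9, 31, 33, -50, 20, 39, -29, -16, 31] -> [-10, 30, 32, -51, 19, 38, -30, -17, 30] -> [10, -30, -32, 51, -19, -38, 30, 17, -30] -> [-30, 17, 30, -38, -19, 51, -32, -30, 10]
  probe: [16, -14, 47, -45, 20, -23] -> [15, -15, 46, -46, 19, -24] -> [-15, 15, -46, 46, -19, 24] -> [24, -19, 46, -46, 15, -15]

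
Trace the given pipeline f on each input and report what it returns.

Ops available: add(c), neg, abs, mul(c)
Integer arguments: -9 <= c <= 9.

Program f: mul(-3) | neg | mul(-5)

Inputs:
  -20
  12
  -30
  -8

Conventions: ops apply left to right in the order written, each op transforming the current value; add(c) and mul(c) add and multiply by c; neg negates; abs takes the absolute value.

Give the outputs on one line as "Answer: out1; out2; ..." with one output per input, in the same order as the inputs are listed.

300; -180; 450; 120

Execution, op by op:
  -20 -> 60 -> -60 -> 300
  12 -> -36 -> 36 -> -180
  -30 -> 90 -> -90 -> 450
  -8 -> 24 -> -24 -> 120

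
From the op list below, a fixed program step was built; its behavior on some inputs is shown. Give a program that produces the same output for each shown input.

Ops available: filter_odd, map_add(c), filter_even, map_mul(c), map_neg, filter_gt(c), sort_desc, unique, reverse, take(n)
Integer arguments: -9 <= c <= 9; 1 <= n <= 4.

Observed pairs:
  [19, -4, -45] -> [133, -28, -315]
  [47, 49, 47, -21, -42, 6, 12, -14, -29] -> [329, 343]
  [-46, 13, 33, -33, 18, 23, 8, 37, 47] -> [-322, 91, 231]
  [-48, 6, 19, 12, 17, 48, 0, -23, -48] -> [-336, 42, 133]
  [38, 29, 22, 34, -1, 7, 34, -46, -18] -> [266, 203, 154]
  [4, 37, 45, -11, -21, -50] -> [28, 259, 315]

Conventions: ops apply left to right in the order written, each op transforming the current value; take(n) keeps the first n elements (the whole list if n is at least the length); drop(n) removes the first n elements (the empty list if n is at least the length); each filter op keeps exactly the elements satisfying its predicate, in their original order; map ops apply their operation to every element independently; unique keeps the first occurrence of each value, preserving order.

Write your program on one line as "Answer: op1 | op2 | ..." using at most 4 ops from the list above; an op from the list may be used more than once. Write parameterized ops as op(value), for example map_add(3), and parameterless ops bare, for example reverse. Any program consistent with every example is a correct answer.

take(3) | map_mul(7) | unique

Check, running the answer program on each example:
  [19, -4, -45] -> [19, -4, -45] -> [133, -28, -315] -> [133, -28, -315]
  [47, 49, 47, -21, -42, 6, 12, -14, -29] -> [47, 49, 47] -> [329, 343, 329] -> [329, 343]
  [-46, 13, 33, -33, 18, 23, 8, 37, 47] -> [-46, 13, 33] -> [-322, 91, 231] -> [-322, 91, 231]
  [-48, 6, 19, 12, 17, 48, 0, -23, -48] -> [-48, 6, 19] -> [-336, 42, 133] -> [-336, 42, 133]
  [38, 29, 22, 34, -1, 7, 34, -46, -18] -> [38, 29, 22] -> [266, 203, 154] -> [266, 203, 154]
  [4, 37, 45, -11, -21, -50] -> [4, 37, 45] -> [28, 259, 315] -> [28, 259, 315]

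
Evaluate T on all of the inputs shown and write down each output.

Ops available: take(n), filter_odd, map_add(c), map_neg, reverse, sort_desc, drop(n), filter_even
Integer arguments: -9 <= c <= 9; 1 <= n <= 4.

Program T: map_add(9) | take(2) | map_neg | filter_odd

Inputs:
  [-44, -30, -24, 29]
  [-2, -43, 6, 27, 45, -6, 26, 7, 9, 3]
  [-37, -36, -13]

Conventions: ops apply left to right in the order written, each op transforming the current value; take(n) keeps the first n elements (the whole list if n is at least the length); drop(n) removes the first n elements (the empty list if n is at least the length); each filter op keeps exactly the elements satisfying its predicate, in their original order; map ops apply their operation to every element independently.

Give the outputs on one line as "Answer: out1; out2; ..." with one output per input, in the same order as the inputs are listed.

[35, 21]; [-7]; [27]

Execution, op by op:
  [-44, -30, -24, 29] -> [-35, -21, -15, 38] -> [-35, -21] -> [35, 21] -> [35, 21]
  [-2, -43, 6, 27, 45, -6, 26, 7, 9, 3] -> [7, -34, 15, 36, 54, 3, 35, 16, 18, 12] -> [7, -34] -> [-7, 34] -> [-7]
  [-37, -36, -13] -> [-28, -27, -4] -> [-28, -27] -> [28, 27] -> [27]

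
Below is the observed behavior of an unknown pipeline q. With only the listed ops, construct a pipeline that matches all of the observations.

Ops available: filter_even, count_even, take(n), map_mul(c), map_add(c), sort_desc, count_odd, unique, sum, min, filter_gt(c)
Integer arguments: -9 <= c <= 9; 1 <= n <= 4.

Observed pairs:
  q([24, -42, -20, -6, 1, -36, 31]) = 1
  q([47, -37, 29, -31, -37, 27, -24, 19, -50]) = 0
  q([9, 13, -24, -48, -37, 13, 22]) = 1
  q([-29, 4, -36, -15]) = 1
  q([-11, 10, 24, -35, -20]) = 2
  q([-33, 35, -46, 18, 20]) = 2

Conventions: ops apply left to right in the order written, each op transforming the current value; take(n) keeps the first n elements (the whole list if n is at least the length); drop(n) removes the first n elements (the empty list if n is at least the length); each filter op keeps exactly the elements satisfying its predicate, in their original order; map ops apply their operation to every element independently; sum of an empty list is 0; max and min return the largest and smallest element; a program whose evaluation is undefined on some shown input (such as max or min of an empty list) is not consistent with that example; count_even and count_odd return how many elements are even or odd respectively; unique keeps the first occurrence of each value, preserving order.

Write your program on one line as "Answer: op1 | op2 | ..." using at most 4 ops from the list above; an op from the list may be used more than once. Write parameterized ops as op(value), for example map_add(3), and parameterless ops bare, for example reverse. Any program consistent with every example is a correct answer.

sort_desc | filter_gt(-1) | count_even

Check, running the answer program on each example:
  [24, -42, -20, -6, 1, -36, 31] -> [31, 24, 1, -6, -20, -36, -42] -> [31, 24, 1] -> 1
  [47, -37, 29, -31, -37, 27, -24, 19, -50] -> [47, 29, 27, 19, -24, -31, -37, -37, -50] -> [47, 29, 27, 19] -> 0
  [9, 13, -24, -48, -37, 13, 22] -> [22, 13, 13, 9, -24, -37, -48] -> [22, 13, 13, 9] -> 1
  [-29, 4, -36, -15] -> [4, -15, -29, -36] -> [4] -> 1
  [-11, 10, 24, -35, -20] -> [24, 10, -11, -20, -35] -> [24, 10] -> 2
  [-33, 35, -46, 18, 20] -> [35, 20, 18, -33, -46] -> [35, 20, 18] -> 2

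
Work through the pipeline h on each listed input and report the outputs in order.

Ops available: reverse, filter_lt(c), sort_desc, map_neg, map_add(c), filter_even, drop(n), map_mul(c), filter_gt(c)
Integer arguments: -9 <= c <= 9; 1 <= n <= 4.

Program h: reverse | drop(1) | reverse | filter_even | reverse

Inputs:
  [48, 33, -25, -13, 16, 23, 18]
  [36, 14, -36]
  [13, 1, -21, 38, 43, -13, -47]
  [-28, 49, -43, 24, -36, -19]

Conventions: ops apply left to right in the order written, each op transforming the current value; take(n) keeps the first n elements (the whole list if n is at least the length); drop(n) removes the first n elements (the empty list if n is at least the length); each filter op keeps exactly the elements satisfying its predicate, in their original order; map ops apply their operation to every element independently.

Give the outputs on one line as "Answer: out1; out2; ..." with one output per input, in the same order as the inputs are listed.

Execution, op by op:
  [48, 33, -25, -13, 16, 23, 18] -> [18, 23, 16, -13, -25, 33, 48] -> [23, 16, -13, -25, 33, 48] -> [48, 33, -25, -13, 16, 23] -> [48, 16] -> [16, 48]
  [36, 14, -36] -> [-36, 14, 36] -> [14, 36] -> [36, 14] -> [36, 14] -> [14, 36]
  [13, 1, -21, 38, 43, -13, -47] -> [-47, -13, 43, 38, -21, 1, 13] -> [-13, 43, 38, -21, 1, 13] -> [13, 1, -21, 38, 43, -13] -> [38] -> [38]
  [-28, 49, -43, 24, -36, -19] -> [-19, -36, 24, -43, 49, -28] -> [-36, 24, -43, 49, -28] -> [-28, 49, -43, 24, -36] -> [-28, 24, -36] -> [-36, 24, -28]

[16, 48]; [14, 36]; [38]; [-36, 24, -28]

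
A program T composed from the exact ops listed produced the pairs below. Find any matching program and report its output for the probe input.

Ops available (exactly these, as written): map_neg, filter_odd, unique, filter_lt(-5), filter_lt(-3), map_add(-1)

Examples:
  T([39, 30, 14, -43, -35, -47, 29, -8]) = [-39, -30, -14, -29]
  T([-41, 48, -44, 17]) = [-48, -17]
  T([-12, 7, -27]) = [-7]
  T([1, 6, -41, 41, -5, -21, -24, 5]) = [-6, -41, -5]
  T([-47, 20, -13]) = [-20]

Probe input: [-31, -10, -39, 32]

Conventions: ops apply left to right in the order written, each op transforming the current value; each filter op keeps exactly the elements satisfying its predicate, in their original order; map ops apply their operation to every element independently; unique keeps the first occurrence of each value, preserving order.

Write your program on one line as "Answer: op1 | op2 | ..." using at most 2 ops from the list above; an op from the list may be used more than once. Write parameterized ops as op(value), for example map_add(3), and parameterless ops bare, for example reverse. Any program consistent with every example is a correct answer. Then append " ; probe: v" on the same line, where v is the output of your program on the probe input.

map_neg | filter_lt(-3) ; probe: [-32]

Check, running the answer program on each example:
  [39, 30, 14, -43, -35, -47, 29, -8] -> [-39, -30, -14, 43, 35, 47, -29, 8] -> [-39, -30, -14, -29]
  [-41, 48, -44, 17] -> [41, -48, 44, -17] -> [-48, -17]
  [-12, 7, -27] -> [12, -7, 27] -> [-7]
  [1, 6, -41, 41, -5, -21, -24, 5] -> [-1, -6, 41, -41, 5, 21, 24, -5] -> [-6, -41, -5]
  [-47, 20, -13] -> [47, -20, 13] -> [-20]
  probe: [-31, -10, -39, 32] -> [31, 10, 39, -32] -> [-32]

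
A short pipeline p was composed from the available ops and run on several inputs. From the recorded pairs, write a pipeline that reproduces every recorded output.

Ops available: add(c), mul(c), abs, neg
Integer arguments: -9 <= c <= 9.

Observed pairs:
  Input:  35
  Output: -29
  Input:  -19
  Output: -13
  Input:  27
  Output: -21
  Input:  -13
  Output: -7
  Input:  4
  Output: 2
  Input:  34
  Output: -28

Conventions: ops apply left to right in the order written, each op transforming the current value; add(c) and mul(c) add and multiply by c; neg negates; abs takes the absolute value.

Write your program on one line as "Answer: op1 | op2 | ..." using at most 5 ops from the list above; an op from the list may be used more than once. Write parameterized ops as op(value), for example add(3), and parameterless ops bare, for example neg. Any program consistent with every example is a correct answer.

abs | neg | add(3) | add(3)

Check, running the answer program on each example:
  35 -> 35 -> -35 -> -32 -> -29
  -19 -> 19 -> -19 -> -16 -> -13
  27 -> 27 -> -27 -> -24 -> -21
  -13 -> 13 -> -13 -> -10 -> -7
  4 -> 4 -> -4 -> -1 -> 2
  34 -> 34 -> -34 -> -31 -> -28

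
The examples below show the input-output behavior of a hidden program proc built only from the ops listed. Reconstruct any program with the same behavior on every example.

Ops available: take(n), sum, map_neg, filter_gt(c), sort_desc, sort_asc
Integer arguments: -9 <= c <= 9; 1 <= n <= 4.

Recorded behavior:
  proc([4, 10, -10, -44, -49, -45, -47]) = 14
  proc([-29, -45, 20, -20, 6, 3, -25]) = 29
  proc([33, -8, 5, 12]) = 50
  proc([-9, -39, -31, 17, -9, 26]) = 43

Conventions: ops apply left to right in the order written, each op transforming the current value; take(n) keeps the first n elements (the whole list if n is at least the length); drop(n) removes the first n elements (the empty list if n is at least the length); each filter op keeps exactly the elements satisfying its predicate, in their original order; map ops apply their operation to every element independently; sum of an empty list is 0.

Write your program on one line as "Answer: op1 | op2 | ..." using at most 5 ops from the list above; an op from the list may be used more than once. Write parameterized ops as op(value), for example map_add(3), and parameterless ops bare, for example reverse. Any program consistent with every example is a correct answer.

filter_gt(-8) | sort_asc | sort_desc | sum

Check, running the answer program on each example:
  [4, 10, -10, -44, -49, -45, -47] -> [4, 10] -> [4, 10] -> [10, 4] -> 14
  [-29, -45, 20, -20, 6, 3, -25] -> [20, 6, 3] -> [3, 6, 20] -> [20, 6, 3] -> 29
  [33, -8, 5, 12] -> [33, 5, 12] -> [5, 12, 33] -> [33, 12, 5] -> 50
  [-9, -39, -31, 17, -9, 26] -> [17, 26] -> [17, 26] -> [26, 17] -> 43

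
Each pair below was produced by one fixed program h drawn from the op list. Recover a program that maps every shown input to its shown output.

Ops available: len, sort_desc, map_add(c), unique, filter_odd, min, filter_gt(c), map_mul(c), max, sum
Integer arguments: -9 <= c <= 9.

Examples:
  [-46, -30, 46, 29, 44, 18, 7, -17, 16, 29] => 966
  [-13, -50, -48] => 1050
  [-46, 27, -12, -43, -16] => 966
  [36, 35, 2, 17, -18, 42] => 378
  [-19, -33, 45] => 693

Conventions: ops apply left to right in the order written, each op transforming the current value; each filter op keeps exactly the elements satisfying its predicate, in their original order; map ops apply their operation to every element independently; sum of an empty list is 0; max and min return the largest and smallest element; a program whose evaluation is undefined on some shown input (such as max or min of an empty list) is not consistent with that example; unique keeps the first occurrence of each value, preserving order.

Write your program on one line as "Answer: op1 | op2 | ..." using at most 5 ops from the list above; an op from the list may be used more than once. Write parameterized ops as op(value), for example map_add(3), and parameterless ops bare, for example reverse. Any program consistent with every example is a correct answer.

map_mul(-7) | map_mul(3) | sort_desc | unique | max

Check, running the answer program on each example:
  [-46, -30, 46, 29, 44, 18, 7, -17, 16, 29] -> [322, 210, -322, -203, -308, -126, -49, 119, -112, -203] -> [966, 630, -966, -609, -924, -378, -147, 357, -336, -609] -> [966, 630, 357, -147, -336, -378, -609, -609, -924, -966] -> [966, 630, 357, -147, -336, -378, -609, -924, -966] -> 966
  [-13, -50, -48] -> [91, 350, 336] -> [273, 1050, 1008] -> [1050, 1008, 273] -> [1050, 1008, 273] -> 1050
  [-46, 27, -12, -43, -16] -> [322, -189, 84, 301, 112] -> [966, -567, 252, 903, 336] -> [966, 903, 336, 252, -567] -> [966, 903, 336, 252, -567] -> 966
  [36, 35, 2, 17, -18, 42] -> [-252, -245, -14, -119, 126, -294] -> [-756, -735, -42, -357, 378, -882] -> [378, -42, -357, -735, -756, -882] -> [378, -42, -357, -735, -756, -882] -> 378
  [-19, -33, 45] -> [133, 231, -315] -> [399, 693, -945] -> [693, 399, -945] -> [693, 399, -945] -> 693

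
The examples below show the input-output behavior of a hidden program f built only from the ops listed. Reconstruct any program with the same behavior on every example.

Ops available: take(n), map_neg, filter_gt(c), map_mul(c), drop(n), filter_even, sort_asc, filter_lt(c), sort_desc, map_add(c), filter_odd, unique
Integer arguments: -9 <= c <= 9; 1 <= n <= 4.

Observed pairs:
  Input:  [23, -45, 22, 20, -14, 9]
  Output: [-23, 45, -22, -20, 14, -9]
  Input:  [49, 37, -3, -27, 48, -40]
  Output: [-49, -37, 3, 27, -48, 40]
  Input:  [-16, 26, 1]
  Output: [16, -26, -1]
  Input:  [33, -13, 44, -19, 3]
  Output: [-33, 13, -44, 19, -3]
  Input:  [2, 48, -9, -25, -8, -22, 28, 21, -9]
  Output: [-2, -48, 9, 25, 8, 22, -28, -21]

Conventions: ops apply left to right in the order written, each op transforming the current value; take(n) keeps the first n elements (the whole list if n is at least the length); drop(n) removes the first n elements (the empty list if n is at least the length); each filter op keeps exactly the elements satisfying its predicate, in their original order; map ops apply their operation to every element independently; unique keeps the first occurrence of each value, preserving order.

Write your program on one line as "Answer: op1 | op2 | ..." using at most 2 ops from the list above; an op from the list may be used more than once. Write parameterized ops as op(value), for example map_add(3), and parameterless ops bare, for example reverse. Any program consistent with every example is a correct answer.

unique | map_neg

Check, running the answer program on each example:
  [23, -45, 22, 20, -14, 9] -> [23, -45, 22, 20, -14, 9] -> [-23, 45, -22, -20, 14, -9]
  [49, 37, -3, -27, 48, -40] -> [49, 37, -3, -27, 48, -40] -> [-49, -37, 3, 27, -48, 40]
  [-16, 26, 1] -> [-16, 26, 1] -> [16, -26, -1]
  [33, -13, 44, -19, 3] -> [33, -13, 44, -19, 3] -> [-33, 13, -44, 19, -3]
  [2, 48, -9, -25, -8, -22, 28, 21, -9] -> [2, 48, -9, -25, -8, -22, 28, 21] -> [-2, -48, 9, 25, 8, 22, -28, -21]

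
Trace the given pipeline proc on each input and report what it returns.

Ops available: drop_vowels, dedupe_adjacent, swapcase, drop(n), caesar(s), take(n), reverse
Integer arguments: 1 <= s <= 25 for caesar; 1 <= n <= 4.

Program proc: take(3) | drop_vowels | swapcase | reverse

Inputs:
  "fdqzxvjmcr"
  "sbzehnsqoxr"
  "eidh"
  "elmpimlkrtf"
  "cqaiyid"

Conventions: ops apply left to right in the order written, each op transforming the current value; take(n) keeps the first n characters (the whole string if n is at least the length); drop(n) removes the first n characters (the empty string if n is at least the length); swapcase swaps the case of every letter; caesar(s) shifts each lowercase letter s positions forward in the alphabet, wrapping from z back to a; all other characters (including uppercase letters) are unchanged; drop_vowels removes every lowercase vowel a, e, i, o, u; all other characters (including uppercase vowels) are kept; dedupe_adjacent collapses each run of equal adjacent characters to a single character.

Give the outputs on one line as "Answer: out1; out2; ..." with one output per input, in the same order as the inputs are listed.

"QDF"; "ZBS"; "D"; "ML"; "QC"

Execution, op by op:
  "fdqzxvjmcr" -> "fdq" -> "fdq" -> "FDQ" -> "QDF"
  "sbzehnsqoxr" -> "sbz" -> "sbz" -> "SBZ" -> "ZBS"
  "eidh" -> "eid" -> "d" -> "D" -> "D"
  "elmpimlkrtf" -> "elm" -> "lm" -> "LM" -> "ML"
  "cqaiyid" -> "cqa" -> "cq" -> "CQ" -> "QC"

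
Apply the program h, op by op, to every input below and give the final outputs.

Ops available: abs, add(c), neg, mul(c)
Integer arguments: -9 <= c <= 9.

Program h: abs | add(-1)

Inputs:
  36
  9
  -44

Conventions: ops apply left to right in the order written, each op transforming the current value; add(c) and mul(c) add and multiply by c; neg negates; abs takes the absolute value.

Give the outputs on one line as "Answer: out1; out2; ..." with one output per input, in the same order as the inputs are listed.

35; 8; 43

Execution, op by op:
  36 -> 36 -> 35
  9 -> 9 -> 8
  -44 -> 44 -> 43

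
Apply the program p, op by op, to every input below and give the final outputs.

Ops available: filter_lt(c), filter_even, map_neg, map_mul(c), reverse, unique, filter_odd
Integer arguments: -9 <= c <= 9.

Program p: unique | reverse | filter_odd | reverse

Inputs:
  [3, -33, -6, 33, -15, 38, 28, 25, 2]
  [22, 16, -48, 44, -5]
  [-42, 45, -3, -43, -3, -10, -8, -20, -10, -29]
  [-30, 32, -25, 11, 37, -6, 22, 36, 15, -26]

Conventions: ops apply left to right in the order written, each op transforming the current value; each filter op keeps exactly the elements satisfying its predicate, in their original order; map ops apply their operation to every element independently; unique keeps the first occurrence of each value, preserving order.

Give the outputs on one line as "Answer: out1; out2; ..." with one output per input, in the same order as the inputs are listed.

[3, -33, 33, -15, 25]; [-5]; [45, -3, -43, -29]; [-25, 11, 37, 15]

Execution, op by op:
  [3, -33, -6, 33, -15, 38, 28, 25, 2] -> [3, -33, -6, 33, -15, 38, 28, 25, 2] -> [2, 25, 28, 38, -15, 33, -6, -33, 3] -> [25, -15, 33, -33, 3] -> [3, -33, 33, -15, 25]
  [22, 16, -48, 44, -5] -> [22, 16, -48, 44, -5] -> [-5, 44, -48, 16, 22] -> [-5] -> [-5]
  [-42, 45, -3, -43, -3, -10, -8, -20, -10, -29] -> [-42, 45, -3, -43, -10, -8, -20, -29] -> [-29, -20, -8, -10, -43, -3, 45, -42] -> [-29, -43, -3, 45] -> [45, -3, -43, -29]
  [-30, 32, -25, 11, 37, -6, 22, 36, 15, -26] -> [-30, 32, -25, 11, 37, -6, 22, 36, 15, -26] -> [-26, 15, 36, 22, -6, 37, 11, -25, 32, -30] -> [15, 37, 11, -25] -> [-25, 11, 37, 15]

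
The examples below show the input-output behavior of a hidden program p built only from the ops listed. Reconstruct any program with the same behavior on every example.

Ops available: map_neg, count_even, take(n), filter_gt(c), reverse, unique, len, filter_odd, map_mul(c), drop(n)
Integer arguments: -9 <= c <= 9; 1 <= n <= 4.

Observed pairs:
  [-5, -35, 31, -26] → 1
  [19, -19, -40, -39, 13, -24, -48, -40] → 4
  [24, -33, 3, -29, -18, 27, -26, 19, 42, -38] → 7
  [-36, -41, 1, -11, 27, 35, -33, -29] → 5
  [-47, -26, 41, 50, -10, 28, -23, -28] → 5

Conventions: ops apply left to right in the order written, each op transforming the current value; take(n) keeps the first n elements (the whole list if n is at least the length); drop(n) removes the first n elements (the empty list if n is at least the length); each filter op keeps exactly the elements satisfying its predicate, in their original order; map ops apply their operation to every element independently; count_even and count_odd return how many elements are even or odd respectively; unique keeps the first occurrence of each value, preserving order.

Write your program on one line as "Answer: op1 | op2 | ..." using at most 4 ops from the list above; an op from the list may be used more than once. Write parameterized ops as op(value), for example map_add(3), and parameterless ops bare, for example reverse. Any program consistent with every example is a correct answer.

unique | drop(3) | map_neg | len

Check, running the answer program on each example:
  [-5, -35, 31, -26] -> [-5, -35, 31, -26] -> [-26] -> [26] -> 1
  [19, -19, -40, -39, 13, -24, -48, -40] -> [19, -19, -40, -39, 13, -24, -48] -> [-39, 13, -24, -48] -> [39, -13, 24, 48] -> 4
  [24, -33, 3, -29, -18, 27, -26, 19, 42, -38] -> [24, -33, 3, -29, -18, 27, -26, 19, 42, -38] -> [-29, -18, 27, -26, 19, 42, -38] -> [29, 18, -27, 26, -19, -42, 38] -> 7
  [-36, -41, 1, -11, 27, 35, -33, -29] -> [-36, -41, 1, -11, 27, 35, -33, -29] -> [-11, 27, 35, -33, -29] -> [11, -27, -35, 33, 29] -> 5
  [-47, -26, 41, 50, -10, 28, -23, -28] -> [-47, -26, 41, 50, -10, 28, -23, -28] -> [50, -10, 28, -23, -28] -> [-50, 10, -28, 23, 28] -> 5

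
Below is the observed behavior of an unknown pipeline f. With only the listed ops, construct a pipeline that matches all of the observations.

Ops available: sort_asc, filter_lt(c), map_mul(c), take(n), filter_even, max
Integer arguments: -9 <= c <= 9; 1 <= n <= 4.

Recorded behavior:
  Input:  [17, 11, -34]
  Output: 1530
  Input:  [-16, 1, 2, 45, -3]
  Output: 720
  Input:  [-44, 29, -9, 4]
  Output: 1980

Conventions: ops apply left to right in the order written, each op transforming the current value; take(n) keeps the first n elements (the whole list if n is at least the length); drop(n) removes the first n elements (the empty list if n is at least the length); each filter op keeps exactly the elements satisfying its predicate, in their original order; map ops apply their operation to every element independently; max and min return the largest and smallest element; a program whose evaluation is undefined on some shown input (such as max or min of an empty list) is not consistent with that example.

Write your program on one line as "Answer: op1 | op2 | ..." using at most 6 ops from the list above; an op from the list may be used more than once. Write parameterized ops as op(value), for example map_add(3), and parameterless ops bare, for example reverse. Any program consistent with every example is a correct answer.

filter_lt(2) | map_mul(9) | sort_asc | take(1) | map_mul(-5) | max

Check, running the answer program on each example:
  [17, 11, -34] -> [-34] -> [-306] -> [-306] -> [-306] -> [1530] -> 1530
  [-16, 1, 2, 45, -3] -> [-16, 1, -3] -> [-144, 9, -27] -> [-144, -27, 9] -> [-144] -> [720] -> 720
  [-44, 29, -9, 4] -> [-44, -9] -> [-396, -81] -> [-396, -81] -> [-396] -> [1980] -> 1980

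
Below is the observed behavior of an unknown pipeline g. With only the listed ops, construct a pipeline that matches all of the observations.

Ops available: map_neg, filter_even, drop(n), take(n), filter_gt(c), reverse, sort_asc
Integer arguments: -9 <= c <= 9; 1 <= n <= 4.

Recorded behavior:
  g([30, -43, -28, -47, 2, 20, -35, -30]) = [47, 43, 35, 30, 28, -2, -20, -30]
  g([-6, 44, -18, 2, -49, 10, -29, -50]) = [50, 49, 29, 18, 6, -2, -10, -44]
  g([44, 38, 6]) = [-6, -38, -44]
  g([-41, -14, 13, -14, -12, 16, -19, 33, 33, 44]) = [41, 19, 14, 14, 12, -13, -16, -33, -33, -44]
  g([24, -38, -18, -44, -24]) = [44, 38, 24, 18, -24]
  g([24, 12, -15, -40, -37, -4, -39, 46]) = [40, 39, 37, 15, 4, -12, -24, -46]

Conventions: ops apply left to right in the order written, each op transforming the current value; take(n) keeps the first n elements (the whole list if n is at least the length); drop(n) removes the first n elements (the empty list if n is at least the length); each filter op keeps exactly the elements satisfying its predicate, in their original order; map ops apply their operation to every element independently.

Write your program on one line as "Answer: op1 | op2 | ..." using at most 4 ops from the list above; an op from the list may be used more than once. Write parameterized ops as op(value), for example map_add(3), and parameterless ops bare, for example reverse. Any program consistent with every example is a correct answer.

reverse | map_neg | sort_asc | reverse

Check, running the answer program on each example:
  [30, -43, -28, -47, 2, 20, -35, -30] -> [-30, -35, 20, 2, -47, -28, -43, 30] -> [30, 35, -20, -2, 47, 28, 43, -30] -> [-30, -20, -2, 28, 30, 35, 43, 47] -> [47, 43, 35, 30, 28, -2, -20, -30]
  [-6, 44, -18, 2, -49, 10, -29, -50] -> [-50, -29, 10, -49, 2, -18, 44, -6] -> [50, 29, -10, 49, -2, 18, -44, 6] -> [-44, -10, -2, 6, 18, 29, 49, 50] -> [50, 49, 29, 18, 6, -2, -10, -44]
  [44, 38, 6] -> [6, 38, 44] -> [-6, -38, -44] -> [-44, -38, -6] -> [-6, -38, -44]
  [-41, -14, 13, -14, -12, 16, -19, 33, 33, 44] -> [44, 33, 33, -19, 16, -12, -14, 13, -14, -41] -> [-44, -33, -33, 19, -16, 12, 14, -13, 14, 41] -> [-44, -33, -33, -16, -13, 12, 14, 14, 19, 41] -> [41, 19, 14, 14, 12, -13, -16, -33, -33, -44]
  [24, -38, -18, -44, -24] -> [-24, -44, -18, -38, 24] -> [24, 44, 18, 38, -24] -> [-24, 18, 24, 38, 44] -> [44, 38, 24, 18, -24]
  [24, 12, -15, -40, -37, -4, -39, 46] -> [46, -39, -4, -37, -40, -15, 12, 24] -> [-46, 39, 4, 37, 40, 15, -12, -24] -> [-46, -24, -12, 4, 15, 37, 39, 40] -> [40, 39, 37, 15, 4, -12, -24, -46]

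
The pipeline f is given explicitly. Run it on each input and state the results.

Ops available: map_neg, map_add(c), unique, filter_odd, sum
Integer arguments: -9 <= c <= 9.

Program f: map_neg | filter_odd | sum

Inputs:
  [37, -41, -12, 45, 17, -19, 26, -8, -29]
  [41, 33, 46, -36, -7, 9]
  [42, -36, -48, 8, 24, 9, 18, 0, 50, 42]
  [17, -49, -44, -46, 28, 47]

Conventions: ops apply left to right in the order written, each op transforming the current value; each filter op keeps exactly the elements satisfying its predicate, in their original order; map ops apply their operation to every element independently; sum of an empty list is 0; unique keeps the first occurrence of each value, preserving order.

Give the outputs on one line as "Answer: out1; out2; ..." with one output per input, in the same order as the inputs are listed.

-10; -76; -9; -15

Execution, op by op:
  [37, -41, -12, 45, 17, -19, 26, -8, -29] -> [-37, 41, 12, -45, -17, 19, -26, 8, 29] -> [-37, 41, -45, -17, 19, 29] -> -10
  [41, 33, 46, -36, -7, 9] -> [-41, -33, -46, 36, 7, -9] -> [-41, -33, 7, -9] -> -76
  [42, -36, -48, 8, 24, 9, 18, 0, 50, 42] -> [-42, 36, 48, -8, -24, -9, -18, 0, -50, -42] -> [-9] -> -9
  [17, -49, -44, -46, 28, 47] -> [-17, 49, 44, 46, -28, -47] -> [-17, 49, -47] -> -15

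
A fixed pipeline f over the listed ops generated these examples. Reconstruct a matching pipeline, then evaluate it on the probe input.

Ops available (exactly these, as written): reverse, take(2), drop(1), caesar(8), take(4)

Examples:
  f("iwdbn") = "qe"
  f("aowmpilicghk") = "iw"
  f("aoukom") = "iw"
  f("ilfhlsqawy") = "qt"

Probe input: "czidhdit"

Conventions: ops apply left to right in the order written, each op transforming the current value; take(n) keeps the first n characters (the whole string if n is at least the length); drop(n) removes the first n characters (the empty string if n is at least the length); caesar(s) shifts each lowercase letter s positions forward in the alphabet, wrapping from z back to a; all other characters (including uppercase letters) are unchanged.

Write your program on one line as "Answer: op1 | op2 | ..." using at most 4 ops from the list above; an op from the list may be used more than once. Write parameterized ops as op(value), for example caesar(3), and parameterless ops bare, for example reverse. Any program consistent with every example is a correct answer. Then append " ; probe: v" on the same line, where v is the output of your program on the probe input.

take(4) | take(2) | caesar(8) ; probe: "kh"

Check, running the answer program on each example:
  "iwdbn" -> "iwdb" -> "iw" -> "qe"
  "aowmpilicghk" -> "aowm" -> "ao" -> "iw"
  "aoukom" -> "aouk" -> "ao" -> "iw"
  "ilfhlsqawy" -> "ilfh" -> "il" -> "qt"
  probe: "czidhdit" -> "czid" -> "cz" -> "kh"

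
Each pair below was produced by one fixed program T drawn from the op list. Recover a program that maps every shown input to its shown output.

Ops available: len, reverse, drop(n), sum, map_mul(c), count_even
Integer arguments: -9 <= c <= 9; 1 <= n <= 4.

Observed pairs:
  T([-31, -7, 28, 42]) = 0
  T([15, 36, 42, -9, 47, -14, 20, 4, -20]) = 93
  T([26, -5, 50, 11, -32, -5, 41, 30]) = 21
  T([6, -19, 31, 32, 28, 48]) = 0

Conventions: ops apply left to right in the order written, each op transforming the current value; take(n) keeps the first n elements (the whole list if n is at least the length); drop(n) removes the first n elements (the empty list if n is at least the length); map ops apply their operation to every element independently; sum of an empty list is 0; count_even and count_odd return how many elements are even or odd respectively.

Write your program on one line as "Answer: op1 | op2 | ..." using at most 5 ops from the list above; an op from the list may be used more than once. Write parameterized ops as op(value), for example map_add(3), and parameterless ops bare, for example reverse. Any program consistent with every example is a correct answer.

reverse | drop(4) | drop(2) | sum

Check, running the answer program on each example:
  [-31, -7, 28, 42] -> [42, 28, -7, -31] -> [] -> [] -> 0
  [15, 36, 42, -9, 47, -14, 20, 4, -20] -> [-20, 4, 20, -14, 47, -9, 42, 36, 15] -> [47, -9, 42, 36, 15] -> [42, 36, 15] -> 93
  [26, -5, 50, 11, -32, -5, 41, 30] -> [30, 41, -5, -32, 11, 50, -5, 26] -> [11, 50, -5, 26] -> [-5, 26] -> 21
  [6, -19, 31, 32, 28, 48] -> [48, 28, 32, 31, -19, 6] -> [-19, 6] -> [] -> 0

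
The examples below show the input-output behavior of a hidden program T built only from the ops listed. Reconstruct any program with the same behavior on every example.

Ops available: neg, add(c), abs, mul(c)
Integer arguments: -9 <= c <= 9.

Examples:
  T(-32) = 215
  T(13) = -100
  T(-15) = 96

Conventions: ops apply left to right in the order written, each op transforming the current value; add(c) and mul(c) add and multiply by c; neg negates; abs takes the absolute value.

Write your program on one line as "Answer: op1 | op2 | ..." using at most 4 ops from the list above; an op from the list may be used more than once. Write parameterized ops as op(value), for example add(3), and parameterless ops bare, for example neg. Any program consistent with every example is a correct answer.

neg | mul(7) | add(-9)

Check, running the answer program on each example:
  -32 -> 32 -> 224 -> 215
  13 -> -13 -> -91 -> -100
  -15 -> 15 -> 105 -> 96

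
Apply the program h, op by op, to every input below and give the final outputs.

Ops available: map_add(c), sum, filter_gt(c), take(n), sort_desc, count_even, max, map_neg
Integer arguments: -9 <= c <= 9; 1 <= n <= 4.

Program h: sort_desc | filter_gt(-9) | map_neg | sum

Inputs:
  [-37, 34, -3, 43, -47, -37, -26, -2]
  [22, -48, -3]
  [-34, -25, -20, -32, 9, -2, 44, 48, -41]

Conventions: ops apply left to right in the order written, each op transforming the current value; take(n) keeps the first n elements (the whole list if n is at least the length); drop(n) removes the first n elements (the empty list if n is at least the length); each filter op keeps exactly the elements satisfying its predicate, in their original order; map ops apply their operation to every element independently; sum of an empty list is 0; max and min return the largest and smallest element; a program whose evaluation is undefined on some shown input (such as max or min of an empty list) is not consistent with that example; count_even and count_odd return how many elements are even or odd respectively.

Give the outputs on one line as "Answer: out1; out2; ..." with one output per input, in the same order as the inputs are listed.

Execution, op by op:
  [-37, 34, -3, 43, -47, -37, -26, -2] -> [43, 34, -2, -3, -26, -37, -37, -47] -> [43, 34, -2, -3] -> [-43, -34, 2, 3] -> -72
  [22, -48, -3] -> [22, -3, -48] -> [22, -3] -> [-22, 3] -> -19
  [-34, -25, -20, -32, 9, -2, 44, 48, -41] -> [48, 44, 9, -2, -20, -25, -32, -34, -41] -> [48, 44, 9, -2] -> [-48, -44, -9, 2] -> -99

-72; -19; -99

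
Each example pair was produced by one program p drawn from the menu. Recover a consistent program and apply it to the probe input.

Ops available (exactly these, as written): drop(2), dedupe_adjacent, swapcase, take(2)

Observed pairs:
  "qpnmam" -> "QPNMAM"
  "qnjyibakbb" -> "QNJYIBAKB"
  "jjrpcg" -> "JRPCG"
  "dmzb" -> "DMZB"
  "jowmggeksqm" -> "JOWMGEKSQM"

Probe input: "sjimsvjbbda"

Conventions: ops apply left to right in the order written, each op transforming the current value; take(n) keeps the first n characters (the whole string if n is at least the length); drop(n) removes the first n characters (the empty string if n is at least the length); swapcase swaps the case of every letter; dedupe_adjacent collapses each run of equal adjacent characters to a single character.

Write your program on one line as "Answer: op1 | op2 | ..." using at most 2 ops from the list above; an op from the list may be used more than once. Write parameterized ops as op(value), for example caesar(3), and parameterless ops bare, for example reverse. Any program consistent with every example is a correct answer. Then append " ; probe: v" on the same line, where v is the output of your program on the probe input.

swapcase | dedupe_adjacent ; probe: "SJIMSVJBDA"

Check, running the answer program on each example:
  "qpnmam" -> "QPNMAM" -> "QPNMAM"
  "qnjyibakbb" -> "QNJYIBAKBB" -> "QNJYIBAKB"
  "jjrpcg" -> "JJRPCG" -> "JRPCG"
  "dmzb" -> "DMZB" -> "DMZB"
  "jowmggeksqm" -> "JOWMGGEKSQM" -> "JOWMGEKSQM"
  probe: "sjimsvjbbda" -> "SJIMSVJBBDA" -> "SJIMSVJBDA"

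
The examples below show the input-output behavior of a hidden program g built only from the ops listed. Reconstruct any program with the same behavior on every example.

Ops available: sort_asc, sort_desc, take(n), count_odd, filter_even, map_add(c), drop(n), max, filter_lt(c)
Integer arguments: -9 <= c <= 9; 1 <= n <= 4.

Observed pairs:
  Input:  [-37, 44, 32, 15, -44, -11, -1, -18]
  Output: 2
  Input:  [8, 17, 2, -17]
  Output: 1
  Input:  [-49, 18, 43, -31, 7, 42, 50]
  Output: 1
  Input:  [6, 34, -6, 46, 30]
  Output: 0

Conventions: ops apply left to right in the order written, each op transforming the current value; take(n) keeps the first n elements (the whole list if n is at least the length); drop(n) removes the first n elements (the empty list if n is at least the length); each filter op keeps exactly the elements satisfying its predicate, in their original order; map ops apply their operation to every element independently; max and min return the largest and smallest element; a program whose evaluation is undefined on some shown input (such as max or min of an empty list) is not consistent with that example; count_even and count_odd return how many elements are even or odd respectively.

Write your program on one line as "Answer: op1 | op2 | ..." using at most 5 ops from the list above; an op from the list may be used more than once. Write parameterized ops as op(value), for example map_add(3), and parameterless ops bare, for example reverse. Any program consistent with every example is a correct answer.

filter_lt(9) | drop(2) | sort_asc | count_odd

Check, running the answer program on each example:
  [-37, 44, 32, 15, -44, -11, -1, -18] -> [-37, -44, -11, -1, -18] -> [-11, -1, -18] -> [-18, -11, -1] -> 2
  [8, 17, 2, -17] -> [8, 2, -17] -> [-17] -> [-17] -> 1
  [-49, 18, 43, -31, 7, 42, 50] -> [-49, -31, 7] -> [7] -> [7] -> 1
  [6, 34, -6, 46, 30] -> [6, -6] -> [] -> [] -> 0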